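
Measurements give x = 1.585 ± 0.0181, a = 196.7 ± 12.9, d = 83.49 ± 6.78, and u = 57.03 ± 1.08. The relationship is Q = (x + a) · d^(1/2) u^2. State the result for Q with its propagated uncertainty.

Let w = x + a = 198.3. δw = √(δx² + δa²) = √(0.000328 + 166) = 12.9, so δw/w = 0.0651.
Q is then a monomial in w, d, u:
δQ/Q = √((δw/w)² + (½·δd/d)² + (2·δu/u)²) = √(0.00423 + 0.00165 + 0.00143) = 0.0855
Q = 5.893e+06, so δQ = 0.0855 × 5.893e+06 = 5.04e+05.

(5.893 ± 0.504) × 10^6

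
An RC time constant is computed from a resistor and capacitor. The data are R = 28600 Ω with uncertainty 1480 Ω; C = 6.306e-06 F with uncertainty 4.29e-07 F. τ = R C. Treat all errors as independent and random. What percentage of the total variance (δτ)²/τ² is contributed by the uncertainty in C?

63.3%

(δτ/τ)² = (1·δR/R)² + (1·δC/C)²
  R term: (1×0.0517)² = 0.00268
  C term: (1×0.0680)² = 0.00463
Total = 0.00731. Share from C = 0.00463/0.00731 = 0.633.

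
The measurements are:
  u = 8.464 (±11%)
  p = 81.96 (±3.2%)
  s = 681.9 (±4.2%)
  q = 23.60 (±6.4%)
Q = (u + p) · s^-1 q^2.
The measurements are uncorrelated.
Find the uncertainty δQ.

Let w = u + p = 90.42. δw = √(δu² + δp²) = √(0.867 + 6.88) = 2.78, so δw/w = 0.0308.
Q is then a monomial in w, s, q:
δQ/Q = √((δw/w)² + (-1·δs/s)² + (2·δq/q)²) = √(0.000947 + 0.00176 + 0.0164) = 0.138
Q = 73.86, so δQ = 0.138 × 73.86 = 10.2.

10.2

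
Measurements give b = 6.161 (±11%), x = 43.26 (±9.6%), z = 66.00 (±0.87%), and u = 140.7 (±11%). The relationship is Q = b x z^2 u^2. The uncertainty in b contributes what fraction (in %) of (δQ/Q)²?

17.3%

(δQ/Q)² = (1·δb/b)² + (1·δx/x)² + (2·δz/z)² + (2·δu/u)²
  b term: (1×0.110)² = 0.0121
  x term: (1×0.0960)² = 0.00922
  z term: (2×0.00870)² = 0.000303
  u term: (2×0.110)² = 0.0484
Total = 0.0700. Share from b = 0.0121/0.0700 = 0.173.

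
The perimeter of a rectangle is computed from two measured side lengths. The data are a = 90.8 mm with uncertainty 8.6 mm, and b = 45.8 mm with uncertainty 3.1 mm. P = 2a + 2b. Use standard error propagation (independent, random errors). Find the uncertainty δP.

18.3 mm

Each term contributes (cᵢ δxᵢ)² to (δP)²:
  (2·δa)² = 296;  (2·δb)² = 38.4
δP = √(334) = 18.3 mm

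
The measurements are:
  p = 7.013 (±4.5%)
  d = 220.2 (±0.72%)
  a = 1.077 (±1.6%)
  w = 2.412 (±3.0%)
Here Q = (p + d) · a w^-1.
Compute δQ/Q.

Let u = p + d = 227.2. δu = √(δp² + δd²) = √(0.0996 + 2.51) = 1.62, so δu/u = 0.00711.
Q is then a monomial in u, a, w:
δQ/Q = √((δu/u)² + (1·δa/a)² + (-1·δw/w)²) = √(5.06e-05 + 0.000256 + 0.000900) = 0.0347

0.0347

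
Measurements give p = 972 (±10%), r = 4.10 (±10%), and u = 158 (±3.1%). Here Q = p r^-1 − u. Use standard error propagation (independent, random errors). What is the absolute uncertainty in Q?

33.9

Let w = p·r^-1 = 237. δw/w = √((1·δp/p)² + (-1·δr/r)²) = √(0.0100 + 0.0100) = 0.141, so δw = 33.5.
Q = w − u: δQ = √(δw² + δu²) = √(1120 + 24.0) = 33.9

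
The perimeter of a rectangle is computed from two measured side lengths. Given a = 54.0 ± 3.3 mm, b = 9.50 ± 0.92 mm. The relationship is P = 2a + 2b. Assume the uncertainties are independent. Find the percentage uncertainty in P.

Sums and differences: (δP)² = Σ (cᵢ δxᵢ)².
  (2·δa)² = 43.6;  (2·δb)² = 3.39
δP = √(46.9) = 6.85 mm
P = 127 mm, so δP/P = 6.85/127 = 0.0540.

5.40%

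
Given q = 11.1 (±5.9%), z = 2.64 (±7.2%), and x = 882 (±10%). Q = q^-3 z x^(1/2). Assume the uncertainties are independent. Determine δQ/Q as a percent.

19.8%

Each factor contributes (exponent × relative error)² to (δQ/Q)²:
  (-3·δq/q)² = (-3×0.0590)² = 0.0313;  (1·δz/z)² = (1×0.0720)² = 0.00518;  (½·δx/x)² = (0.5×0.100)² = 0.00250
δQ/Q = √(0.0390) = 0.198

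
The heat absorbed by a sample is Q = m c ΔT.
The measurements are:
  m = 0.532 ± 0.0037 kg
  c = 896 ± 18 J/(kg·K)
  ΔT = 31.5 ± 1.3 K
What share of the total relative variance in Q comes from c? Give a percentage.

18.7%

(δQ/Q)² = (1·δm/m)² + (1·δc/c)² + (1·δΔT/ΔT)²
  m term: (1×0.00695)² = 4.84e-05
  c term: (1×0.0201)² = 0.000404
  ΔT term: (1×0.0413)² = 0.00170
Total = 0.00216. Share from c = 0.000404/0.00216 = 0.187.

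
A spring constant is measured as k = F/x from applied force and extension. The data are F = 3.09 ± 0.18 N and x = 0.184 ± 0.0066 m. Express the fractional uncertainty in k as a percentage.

6.84%

Products/powers → add relative errors in quadrature, weighted by exponent:
  (1·δF/F)² = (1×0.0583)² = 0.00339;  (-1·δx/x)² = (-1×0.0359)² = 0.00129
δk/k = √(0.00468) = 0.0684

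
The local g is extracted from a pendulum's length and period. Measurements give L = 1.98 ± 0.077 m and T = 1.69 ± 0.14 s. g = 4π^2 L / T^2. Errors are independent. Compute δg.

4.66 m/s^2

Each factor contributes (exponent × relative error)² to (δg/g)²:
  (1·δL/L)² = (1×0.0389)² = 0.00151;  (-2·δT/T)² = (-2×0.0828)² = 0.0275
δg/g = √(0.0290) = 0.170
g = 27.4 m/s^2, so δg = 0.170 × 27.4 = 4.66 m/s^2.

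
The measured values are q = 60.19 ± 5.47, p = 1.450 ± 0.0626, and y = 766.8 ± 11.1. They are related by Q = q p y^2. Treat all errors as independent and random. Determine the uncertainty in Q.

For a monomial Q ∝ q, p, y^2, fractional errors add in quadrature:
  (1·δq/q)² = (1×0.0909)² = 0.00826;  (1·δp/p)² = (1×0.0432)² = 0.00186;  (2·δy/y)² = (2×0.0145)² = 0.000838
δQ/Q = √(0.0110) = 0.105
Q = 5.132e+07, so δQ = 0.105 × 5.132e+07 = 5.37e+06.

5.37e+06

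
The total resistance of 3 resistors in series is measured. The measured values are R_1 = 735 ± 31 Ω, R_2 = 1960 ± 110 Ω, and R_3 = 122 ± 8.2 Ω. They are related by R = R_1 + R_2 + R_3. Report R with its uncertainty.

For a sum/difference, combine absolute errors in quadrature:
  (δR_1)² = 961;  (δR_2)² = 12100;  (δR_3)² = 67.2
δR = √(13100) = 115 Ω
R = 2820 Ω.

2820 ± 115 Ω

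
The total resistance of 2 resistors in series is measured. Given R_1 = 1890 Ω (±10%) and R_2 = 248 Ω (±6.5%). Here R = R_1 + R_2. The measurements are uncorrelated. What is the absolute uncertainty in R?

For a sum/difference, combine absolute errors in quadrature:
  (δR_1)² = 35700;  (δR_2)² = 260
δR = √(36000) = 190 Ω

190 Ω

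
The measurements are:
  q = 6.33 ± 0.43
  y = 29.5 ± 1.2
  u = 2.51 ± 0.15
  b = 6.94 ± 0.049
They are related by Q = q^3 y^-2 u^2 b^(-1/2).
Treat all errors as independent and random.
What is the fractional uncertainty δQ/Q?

0.250

Products/powers → add relative errors in quadrature, weighted by exponent:
  (3·δq/q)² = (3×0.0679)² = 0.0415;  (-2·δy/y)² = (-2×0.0407)² = 0.00662;  (2·δu/u)² = (2×0.0598)² = 0.0143;  (−½·δb/b)² = (-0.5×0.00706)² = 1.25e-05
δQ/Q = √(0.0624) = 0.250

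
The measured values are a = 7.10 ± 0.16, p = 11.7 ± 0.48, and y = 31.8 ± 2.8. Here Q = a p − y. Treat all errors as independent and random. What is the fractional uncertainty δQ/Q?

0.0935

Let w = a·p = 83.1. δw/w = √((1·δa/a)² + (1·δp/p)²) = √(0.000508 + 0.00168) = 0.0468, so δw = 3.89.
Q = w − y: δQ = √(δw² + δy²) = √(15.1 + 7.84) = 4.79
Q = 51.3, so δQ/Q = 4.79/51.3 = 0.0935.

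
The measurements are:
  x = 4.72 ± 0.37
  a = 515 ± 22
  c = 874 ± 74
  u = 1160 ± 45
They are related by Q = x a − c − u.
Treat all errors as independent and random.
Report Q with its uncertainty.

Let p = x·a = 2430. δp/p = √((1·δx/x)² + (1·δa/a)²) = √(0.00614 + 0.00182) = 0.0893, so δp = 217.
Q = p − c − u: δQ = √(δp² + δc² + δu²) = √(47100 + 5480 + 2020) = 234
Q = 397.

397 ± 234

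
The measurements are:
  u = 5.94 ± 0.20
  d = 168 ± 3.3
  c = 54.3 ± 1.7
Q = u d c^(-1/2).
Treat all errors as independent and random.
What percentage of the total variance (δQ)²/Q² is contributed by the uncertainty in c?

13.9%

(δQ/Q)² = (1·δu/u)² + (1·δd/d)² + (−½·δc/c)²
  u term: (1×0.0337)² = 0.00113
  d term: (1×0.0196)² = 0.000386
  c term: (-0.5×0.0313)² = 0.000245
Total = 0.00176. Share from c = 0.000245/0.00176 = 0.139.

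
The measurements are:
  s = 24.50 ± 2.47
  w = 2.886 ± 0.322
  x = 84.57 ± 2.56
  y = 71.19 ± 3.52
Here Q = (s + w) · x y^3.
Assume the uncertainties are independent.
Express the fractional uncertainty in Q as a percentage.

Let u = s + w = 27.39. δu = √(δs² + δw²) = √(6.10 + 0.104) = 2.49, so δu/u = 0.0910.
Q is then a monomial in u, x, y:
δQ/Q = √((δu/u)² + (1·δx/x)² + (3·δy/y)²) = √(0.00827 + 0.000916 + 0.0220) = 0.177

17.7%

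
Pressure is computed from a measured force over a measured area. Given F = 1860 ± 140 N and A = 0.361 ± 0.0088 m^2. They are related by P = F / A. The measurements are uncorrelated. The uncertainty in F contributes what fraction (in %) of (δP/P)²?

90.5%

(δP/P)² = (1·δF/F)² + (-1·δA/A)²
  F term: (1×0.0753)² = 0.00567
  A term: (-1×0.0244)² = 0.000594
Total = 0.00626. Share from F = 0.00567/0.00626 = 0.905.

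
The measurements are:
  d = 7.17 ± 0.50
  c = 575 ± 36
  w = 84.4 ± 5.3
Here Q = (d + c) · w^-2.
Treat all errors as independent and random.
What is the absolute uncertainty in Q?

Let u = d + c = 582. δu = √(δd² + δc²) = √(0.250 + 1300) = 36.0, so δu/u = 0.0618.
Q is then a monomial in u, w:
δQ/Q = √((δu/u)² + (-2·δw/w)²) = √(0.00382 + 0.0158) = 0.140
Q = 0.0817, so δQ = 0.140 × 0.0817 = 0.0114.

0.0114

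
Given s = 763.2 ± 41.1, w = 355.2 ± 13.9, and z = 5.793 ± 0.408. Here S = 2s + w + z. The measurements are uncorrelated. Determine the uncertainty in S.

Each term contributes (cᵢ δxᵢ)² to (δS)²:
  (2·δs)² = 6760;  (δw)² = 193;  (δz)² = 0.166
δS = √(6950) = 83.4

83.4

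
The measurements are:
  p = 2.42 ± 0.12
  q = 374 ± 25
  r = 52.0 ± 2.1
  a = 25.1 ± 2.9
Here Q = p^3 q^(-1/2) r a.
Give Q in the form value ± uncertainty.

957 ± 187

Each factor contributes (exponent × relative error)² to (δQ/Q)²:
  (3·δp/p)² = (3×0.0496)² = 0.0221;  (−½·δq/q)² = (-0.5×0.0668)² = 0.00112;  (1·δr/r)² = (1×0.0404)² = 0.00163;  (1·δa/a)² = (1×0.116)² = 0.0133
δQ/Q = √(0.0382) = 0.196
Q = 957, so δQ = 0.196 × 957 = 187.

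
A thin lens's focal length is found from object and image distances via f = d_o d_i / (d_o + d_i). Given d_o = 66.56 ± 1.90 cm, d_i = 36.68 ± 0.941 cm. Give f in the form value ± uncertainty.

∂f/∂d_o = (d_i/(d_o+d_i))² = 0.126;  ∂f/∂d_i = (d_o/(d_o+d_i))² = 0.416
δf = √((∂f/∂d_o · δd_o)² + (∂f/∂d_i · δd_i)²) = √(0.0575 + 0.153) = 0.459 cm
f = 23.65 cm.

23.65 ± 0.459 cm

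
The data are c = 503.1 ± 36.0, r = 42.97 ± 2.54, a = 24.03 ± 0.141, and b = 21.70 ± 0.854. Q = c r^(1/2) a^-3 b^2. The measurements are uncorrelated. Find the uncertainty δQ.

Q is a product of powers, so relative uncertainties combine in quadrature:
  (1·δc/c)² = (1×0.0716)² = 0.00512;  (½·δr/r)² = (0.5×0.0591)² = 0.000874;  (-3·δa/a)² = (-3×0.00587)² = 0.000310;  (2·δb/b)² = (2×0.0394)² = 0.00620
δQ/Q = √(0.0125) = 0.112
Q = 111.9, so δQ = 0.112 × 111.9 = 12.5.

12.5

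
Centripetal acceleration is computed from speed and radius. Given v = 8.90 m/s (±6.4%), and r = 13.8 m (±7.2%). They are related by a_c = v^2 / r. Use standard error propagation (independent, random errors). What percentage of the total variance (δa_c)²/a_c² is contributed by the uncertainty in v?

76.0%

(δa_c/a_c)² = (2·δv/v)² + (-1·δr/r)²
  v term: (2×0.0640)² = 0.0164
  r term: (-1×0.0720)² = 0.00518
Total = 0.0216. Share from v = 0.0164/0.0216 = 0.760.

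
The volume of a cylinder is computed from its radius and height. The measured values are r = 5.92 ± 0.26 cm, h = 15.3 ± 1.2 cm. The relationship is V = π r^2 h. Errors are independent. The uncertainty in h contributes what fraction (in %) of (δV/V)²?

(δV/V)² = (2·δr/r)² + (1·δh/h)²
  r term: (2×0.0439)² = 0.00772
  h term: (1×0.0784)² = 0.00615
Total = 0.0139. Share from h = 0.00615/0.0139 = 0.444.

44.4%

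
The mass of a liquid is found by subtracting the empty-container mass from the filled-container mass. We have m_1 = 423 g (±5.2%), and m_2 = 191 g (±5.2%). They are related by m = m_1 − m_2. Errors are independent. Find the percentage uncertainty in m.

10.4%

Absolute uncertainties add in quadrature for a linear combination:
  (δm_1)² = 484;  (δm_2)² = 98.6
δm = √(582) = 24.1 g
m = 232 g, so δm/m = 24.1/232 = 0.104.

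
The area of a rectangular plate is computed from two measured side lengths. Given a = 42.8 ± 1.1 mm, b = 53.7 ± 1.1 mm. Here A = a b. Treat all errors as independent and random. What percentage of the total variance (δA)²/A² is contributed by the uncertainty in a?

61.2%

(δA/A)² = (1·δa/a)² + (1·δb/b)²
  a term: (1×0.0257)² = 0.000661
  b term: (1×0.0205)² = 0.000420
Total = 0.00108. Share from a = 0.000661/0.00108 = 0.612.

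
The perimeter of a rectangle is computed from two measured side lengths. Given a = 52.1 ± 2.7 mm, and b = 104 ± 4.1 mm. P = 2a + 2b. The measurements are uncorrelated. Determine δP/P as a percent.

3.14%

Absolute uncertainties add in quadrature for a linear combination:
  (2·δa)² = 29.2;  (2·δb)² = 67.2
δP = √(96.4) = 9.82 mm
P = 312 mm, so δP/P = 9.82/312 = 0.0314.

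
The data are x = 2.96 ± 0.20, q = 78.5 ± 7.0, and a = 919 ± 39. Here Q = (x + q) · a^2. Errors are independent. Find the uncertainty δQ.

8.31e+06

Let u = x + q = 81.5. δu = √(δx² + δq²) = √(0.0400 + 49.0) = 7.00, so δu/u = 0.0860.
Q is then a monomial in u, a:
δQ/Q = √((δu/u)² + (2·δa/a)²) = √(0.00739 + 0.00720) = 0.121
Q = 6.88e+07, so δQ = 0.121 × 6.88e+07 = 8.31e+06.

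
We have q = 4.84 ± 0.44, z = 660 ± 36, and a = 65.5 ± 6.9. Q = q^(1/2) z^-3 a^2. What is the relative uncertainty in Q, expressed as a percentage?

For a monomial Q ∝ q^(1/2), z^-3, a^2, fractional errors add in quadrature:
  (½·δq/q)² = (0.5×0.0909)² = 0.00207;  (-3·δz/z)² = (-3×0.0545)² = 0.0268;  (2·δa/a)² = (2×0.105)² = 0.0444
δQ/Q = √(0.0732) = 0.271

27.1%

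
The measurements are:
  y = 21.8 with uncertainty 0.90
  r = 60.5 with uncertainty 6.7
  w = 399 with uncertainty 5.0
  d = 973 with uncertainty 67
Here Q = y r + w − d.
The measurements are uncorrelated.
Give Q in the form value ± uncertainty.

Let p = y·r = 1320. δp/p = √((1·δy/y)² + (1·δr/r)²) = √(0.00170 + 0.0123) = 0.118, so δp = 156.
Q = p + w − d: δQ = √(δp² + δw² + δd²) = √(24300 + 25.0 + 4490) = 170
Q = 745.

745 ± 170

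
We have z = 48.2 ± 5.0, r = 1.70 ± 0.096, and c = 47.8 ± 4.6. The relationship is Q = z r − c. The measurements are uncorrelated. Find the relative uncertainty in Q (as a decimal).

0.314

Let p = z·r = 81.9. δp/p = √((1·δz/z)² + (1·δr/r)²) = √(0.0108 + 0.00319) = 0.118, so δp = 9.68.
Q = p − c: δQ = √(δp² + δc²) = √(93.7 + 21.2) = 10.7
Q = 34.1, so δQ/Q = 10.7/34.1 = 0.314.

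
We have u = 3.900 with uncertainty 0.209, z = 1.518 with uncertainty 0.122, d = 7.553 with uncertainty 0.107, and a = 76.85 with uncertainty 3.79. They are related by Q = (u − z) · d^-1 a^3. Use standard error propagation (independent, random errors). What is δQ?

25800

Let w = u − z = 2.382. δw = √(δu² + δz²) = √(0.0437 + 0.0149) = 0.242, so δw/w = 0.102.
Q is then a monomial in w, d, a:
δQ/Q = √((δw/w)² + (-1·δd/d)² + (3·δa/a)²) = √(0.0103 + 0.000201 + 0.0219) = 0.180
Q = 143100, so δQ = 0.180 × 143100 = 25800.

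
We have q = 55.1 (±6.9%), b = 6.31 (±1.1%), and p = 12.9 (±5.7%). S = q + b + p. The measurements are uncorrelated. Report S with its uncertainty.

74.3 ± 3.87

Absolute uncertainties add in quadrature for a linear combination:
  (δq)² = 14.5;  (δb)² = 0.00482;  (δp)² = 0.541
δS = √(15.0) = 3.87
S = 74.3.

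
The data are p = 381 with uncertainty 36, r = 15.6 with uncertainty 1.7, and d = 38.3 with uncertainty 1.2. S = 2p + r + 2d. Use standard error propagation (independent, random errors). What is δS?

Sums and differences: (δS)² = Σ (cᵢ δxᵢ)².
  (2·δp)² = 5180;  (δr)² = 2.89;  (2·δd)² = 5.76
δS = √(5190) = 72.1

72.1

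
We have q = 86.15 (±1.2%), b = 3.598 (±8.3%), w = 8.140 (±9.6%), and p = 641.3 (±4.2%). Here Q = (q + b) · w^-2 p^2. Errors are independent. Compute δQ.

Let u = q + b = 89.75. δu = √(δq² + δb²) = √(1.07 + 0.0892) = 1.08, so δu/u = 0.0120.
Q is then a monomial in u, w, p:
δQ/Q = √((δu/u)² + (-2·δw/w)² + (2·δp/p)²) = √(0.000144 + 0.0369 + 0.00706) = 0.210
Q = 557100, so δQ = 0.210 × 557100 = 1.17e+05.

1.17e+05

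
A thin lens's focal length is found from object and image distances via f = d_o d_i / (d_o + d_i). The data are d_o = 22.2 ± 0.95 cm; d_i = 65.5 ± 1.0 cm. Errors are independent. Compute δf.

∂f/∂d_o = (d_i/(d_o+d_i))² = 0.558;  ∂f/∂d_i = (d_o/(d_o+d_i))² = 0.0641
δf = √((∂f/∂d_o · δd_o)² + (∂f/∂d_i · δd_i)²) = √(0.281 + 0.00411) = 0.534 cm

0.534 cm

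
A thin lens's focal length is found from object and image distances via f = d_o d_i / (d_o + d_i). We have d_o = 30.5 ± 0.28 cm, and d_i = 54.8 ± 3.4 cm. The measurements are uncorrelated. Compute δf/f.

∂f/∂d_o = (d_i/(d_o+d_i))² = 0.413;  ∂f/∂d_i = (d_o/(d_o+d_i))² = 0.128
δf = √((∂f/∂d_o · δd_o)² + (∂f/∂d_i · δd_i)²) = √(0.0134 + 0.189) = 0.450 cm
f = 19.6 cm, so δf/f = 0.450/19.6 = 0.0230.

0.0230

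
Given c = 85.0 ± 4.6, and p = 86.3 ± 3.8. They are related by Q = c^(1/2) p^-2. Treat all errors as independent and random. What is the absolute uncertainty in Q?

0.000114

Q is a product of powers, so relative uncertainties combine in quadrature:
  (½·δc/c)² = (0.5×0.0541)² = 0.000732;  (-2·δp/p)² = (-2×0.0440)² = 0.00776
δQ/Q = √(0.00849) = 0.0921
Q = 0.00124, so δQ = 0.0921 × 0.00124 = 0.000114.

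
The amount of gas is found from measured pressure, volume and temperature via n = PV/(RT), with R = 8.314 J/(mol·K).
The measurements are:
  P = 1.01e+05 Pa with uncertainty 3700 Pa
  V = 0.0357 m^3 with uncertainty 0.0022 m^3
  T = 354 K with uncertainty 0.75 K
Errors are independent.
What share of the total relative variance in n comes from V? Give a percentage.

(δn/n)² = (1·δP/P)² + (1·δV/V)² + (-1·δT/T)²
  P term: (1×0.0366)² = 0.00134
  V term: (1×0.0616)² = 0.00380
  T term: (-1×0.00212)² = 4.49e-06
Total = 0.00514. Share from V = 0.00380/0.00514 = 0.738.

73.8%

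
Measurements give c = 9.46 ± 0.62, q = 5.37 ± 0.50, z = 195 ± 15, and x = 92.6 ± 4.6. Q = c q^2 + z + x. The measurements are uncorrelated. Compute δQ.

56.1

Let p = c·q^2 = 273. δp/p = √((1·δc/c)² + (2·δq/q)²) = √(0.00430 + 0.0347) = 0.197, so δp = 53.9.
Q = p + z + x: δQ = √(δp² + δz² + δx²) = √(2900 + 225 + 21.2) = 56.1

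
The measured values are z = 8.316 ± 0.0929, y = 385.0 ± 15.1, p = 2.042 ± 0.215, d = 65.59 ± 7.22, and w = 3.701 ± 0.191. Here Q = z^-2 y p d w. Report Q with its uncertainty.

Each factor contributes (exponent × relative error)² to (δQ/Q)²:
  (-2·δz/z)² = (-2×0.0112)² = 0.000499;  (1·δy/y)² = (1×0.0392)² = 0.00154;  (1·δp/p)² = (1×0.105)² = 0.0111;  (1·δd/d)² = (1×0.110)² = 0.0121;  (1·δw/w)² = (1×0.0516)² = 0.00266
δQ/Q = √(0.0279) = 0.167
Q = 2760, so δQ = 0.167 × 2760 = 461.

2760 ± 461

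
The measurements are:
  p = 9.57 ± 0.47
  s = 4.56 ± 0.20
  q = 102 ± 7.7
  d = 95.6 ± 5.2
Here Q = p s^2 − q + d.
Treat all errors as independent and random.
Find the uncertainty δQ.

Let w = p·s^2 = 199. δw/w = √((1·δp/p)² + (2·δs/s)²) = √(0.00241 + 0.00769) = 0.101, so δw = 20.0.
Q = w − q + d: δQ = √(δw² + δq² + δd²) = √(400 + 59.3 + 27.0) = 22.1

22.1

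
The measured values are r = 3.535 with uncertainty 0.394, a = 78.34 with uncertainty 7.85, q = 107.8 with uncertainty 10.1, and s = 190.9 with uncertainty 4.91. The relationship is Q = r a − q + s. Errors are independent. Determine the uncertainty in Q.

Let p = r·a = 276.9. δp/p = √((1·δr/r)² + (1·δa/a)²) = √(0.0124 + 0.0100) = 0.150, so δp = 41.5.
Q = p − q + s: δQ = √(δp² + δq² + δs²) = √(1720 + 102 + 24.1) = 43.0

43.0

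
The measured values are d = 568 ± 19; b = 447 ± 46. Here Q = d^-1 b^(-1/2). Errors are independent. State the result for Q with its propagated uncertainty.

(8.33 ± 0.511) × 10^-5

Products/powers → add relative errors in quadrature, weighted by exponent:
  (-1·δd/d)² = (-1×0.0335)² = 0.00112;  (−½·δb/b)² = (-0.5×0.103)² = 0.00265
δQ/Q = √(0.00377) = 0.0614
Q = 8.33e-05, so δQ = 0.0614 × 8.33e-05 = 5.11e-06.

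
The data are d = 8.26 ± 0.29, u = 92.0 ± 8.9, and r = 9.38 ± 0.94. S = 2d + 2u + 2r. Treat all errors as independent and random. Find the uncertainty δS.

17.9

Each term contributes (cᵢ δxᵢ)² to (δS)²:
  (2·δd)² = 0.336;  (2·δu)² = 317;  (2·δr)² = 3.53
δS = √(321) = 17.9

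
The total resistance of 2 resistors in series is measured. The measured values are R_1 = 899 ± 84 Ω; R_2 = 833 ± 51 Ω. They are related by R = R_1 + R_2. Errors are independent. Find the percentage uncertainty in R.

Each term contributes (cᵢ δxᵢ)² to (δR)²:
  (δR_1)² = 7060;  (δR_2)² = 2600
δR = √(9660) = 98.3 Ω
R = 1730 Ω, so δR/R = 98.3/1730 = 0.0567.

5.67%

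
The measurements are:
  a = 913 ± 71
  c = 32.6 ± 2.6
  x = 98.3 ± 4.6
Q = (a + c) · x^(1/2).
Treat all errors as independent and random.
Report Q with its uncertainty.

Let u = a + c = 946. δu = √(δa² + δc²) = √(5040 + 6.76) = 71.0, so δu/u = 0.0751.
Q is then a monomial in u, x:
δQ/Q = √((δu/u)² + (½·δx/x)²) = √(0.00565 + 0.000547) = 0.0787
Q = 9380, so δQ = 0.0787 × 9380 = 738.

9380 ± 738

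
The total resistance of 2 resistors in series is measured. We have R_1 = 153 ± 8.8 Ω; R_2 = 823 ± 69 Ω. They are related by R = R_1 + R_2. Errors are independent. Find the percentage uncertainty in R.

Sums and differences: (δR)² = Σ (cᵢ δxᵢ)².
  (δR_1)² = 77.4;  (δR_2)² = 4760
δR = √(4840) = 69.6 Ω
R = 976 Ω, so δR/R = 69.6/976 = 0.0713.

7.13%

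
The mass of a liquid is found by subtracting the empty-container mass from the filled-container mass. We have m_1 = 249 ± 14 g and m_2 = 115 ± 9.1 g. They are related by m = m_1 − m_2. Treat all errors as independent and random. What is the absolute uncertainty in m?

Sums and differences: (δm)² = Σ (cᵢ δxᵢ)².
  (δm_1)² = 196;  (δm_2)² = 82.8
δm = √(279) = 16.7 g

16.7 g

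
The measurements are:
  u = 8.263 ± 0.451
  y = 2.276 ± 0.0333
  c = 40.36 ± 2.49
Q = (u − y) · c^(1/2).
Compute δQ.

Let w = u − y = 5.987. δw = √(δu² + δy²) = √(0.203 + 0.00111) = 0.452, so δw/w = 0.0755.
Q is then a monomial in w, c:
δQ/Q = √((δw/w)² + (½·δc/c)²) = √(0.00571 + 0.000952) = 0.0816
Q = 38.04, so δQ = 0.0816 × 38.04 = 3.10.

3.10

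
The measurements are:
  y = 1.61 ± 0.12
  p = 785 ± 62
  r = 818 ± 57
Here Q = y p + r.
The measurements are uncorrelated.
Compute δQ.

149

Let w = y·p = 1260. δw/w = √((1·δy/y)² + (1·δp/p)²) = √(0.00556 + 0.00624) = 0.109, so δw = 137.
Q = w + r: δQ = √(δw² + δr²) = √(18800 + 3250) = 149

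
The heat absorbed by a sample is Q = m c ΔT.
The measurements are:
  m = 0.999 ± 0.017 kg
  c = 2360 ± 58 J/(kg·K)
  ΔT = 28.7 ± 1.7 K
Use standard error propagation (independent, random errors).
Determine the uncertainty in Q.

Products/powers → add relative errors in quadrature, weighted by exponent:
  (1·δm/m)² = (1×0.0170)² = 0.000290;  (1·δc/c)² = (1×0.0246)² = 0.000604;  (1·δΔT/ΔT)² = (1×0.0592)² = 0.00351
δQ/Q = √(0.00440) = 0.0663
Q = 67700 J, so δQ = 0.0663 × 67700 = 4490 J.

4490 J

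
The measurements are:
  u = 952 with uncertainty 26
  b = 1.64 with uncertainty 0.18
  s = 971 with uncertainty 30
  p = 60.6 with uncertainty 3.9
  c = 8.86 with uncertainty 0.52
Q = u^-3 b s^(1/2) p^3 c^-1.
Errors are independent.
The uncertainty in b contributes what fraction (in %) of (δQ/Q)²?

20.2%

(δQ/Q)² = (-3·δu/u)² + (1·δb/b)² + (½·δs/s)² + (3·δp/p)² + (-1·δc/c)²
  u term: (-3×0.0273)² = 0.00671
  b term: (1×0.110)² = 0.0120
  s term: (0.5×0.0309)² = 0.000239
  p term: (3×0.0644)² = 0.0373
  c term: (-1×0.0587)² = 0.00344
Total = 0.0597. Share from b = 0.0120/0.0597 = 0.202.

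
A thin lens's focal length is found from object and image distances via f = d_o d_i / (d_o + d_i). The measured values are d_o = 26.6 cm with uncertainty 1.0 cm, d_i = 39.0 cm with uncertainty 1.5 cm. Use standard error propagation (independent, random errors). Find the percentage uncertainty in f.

∂f/∂d_o = (d_i/(d_o+d_i))² = 0.353;  ∂f/∂d_i = (d_o/(d_o+d_i))² = 0.164
δf = √((∂f/∂d_o · δd_o)² + (∂f/∂d_i · δd_i)²) = √(0.125 + 0.0608) = 0.431 cm
f = 15.8 cm, so δf/f = 0.431/15.8 = 0.0273.

2.73%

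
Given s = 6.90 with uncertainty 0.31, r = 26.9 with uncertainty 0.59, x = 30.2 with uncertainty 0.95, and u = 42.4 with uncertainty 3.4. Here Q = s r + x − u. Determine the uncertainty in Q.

Let p = s·r = 186. δp/p = √((1·δs/s)² + (1·δr/r)²) = √(0.00202 + 0.000481) = 0.0500, so δp = 9.28.
Q = p + x − u: δQ = √(δp² + δx² + δu²) = √(86.1 + 0.902 + 11.6) = 9.93

9.93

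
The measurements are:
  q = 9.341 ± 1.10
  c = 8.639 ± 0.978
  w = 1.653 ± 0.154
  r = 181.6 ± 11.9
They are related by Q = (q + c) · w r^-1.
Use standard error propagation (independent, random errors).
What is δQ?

0.0230

Let u = q + c = 17.98. δu = √(δq² + δc²) = √(1.21 + 0.956) = 1.47, so δu/u = 0.0819.
Q is then a monomial in u, w, r:
δQ/Q = √((δu/u)² + (1·δw/w)² + (-1·δr/r)²) = √(0.00670 + 0.00868 + 0.00429) = 0.140
Q = 0.1637, so δQ = 0.140 × 0.1637 = 0.0230.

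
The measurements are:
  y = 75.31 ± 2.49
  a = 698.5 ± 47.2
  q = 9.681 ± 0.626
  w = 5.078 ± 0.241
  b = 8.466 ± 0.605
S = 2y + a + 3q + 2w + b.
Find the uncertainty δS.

47.5

Sums and differences: (δS)² = Σ (cᵢ δxᵢ)².
  (2·δy)² = 24.8;  (δa)² = 2230;  (3·δq)² = 3.53;  (2·δw)² = 0.232;  (δb)² = 0.366
δS = √(2260) = 47.5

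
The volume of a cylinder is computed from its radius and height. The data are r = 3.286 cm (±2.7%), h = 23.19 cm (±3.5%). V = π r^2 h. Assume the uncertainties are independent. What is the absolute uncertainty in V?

For a monomial V ∝ r^2, h, fractional errors add in quadrature:
  (2·δr/r)² = (2×0.0270)² = 0.00292;  (1·δh/h)² = (1×0.0350)² = 0.00123
δV/V = √(0.00414) = 0.0644
V = 786.7 cm^3, so δV = 0.0644 × 786.7 = 50.6 cm^3.

50.6 cm^3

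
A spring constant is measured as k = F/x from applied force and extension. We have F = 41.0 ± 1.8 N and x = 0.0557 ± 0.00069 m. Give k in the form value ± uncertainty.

736 ± 33.6 N/m

k is a product of powers, so relative uncertainties combine in quadrature:
  (1·δF/F)² = (1×0.0439)² = 0.00193;  (-1·δx/x)² = (-1×0.0124)² = 0.000153
δk/k = √(0.00208) = 0.0456
k = 736 N/m, so δk = 0.0456 × 736 = 33.6 N/m.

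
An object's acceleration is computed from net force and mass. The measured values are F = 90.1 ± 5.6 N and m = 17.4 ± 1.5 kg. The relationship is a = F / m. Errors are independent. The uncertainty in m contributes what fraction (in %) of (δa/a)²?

(δa/a)² = (1·δF/F)² + (-1·δm/m)²
  F term: (1×0.0622)² = 0.00386
  m term: (-1×0.0862)² = 0.00743
Total = 0.0113. Share from m = 0.00743/0.0113 = 0.658.

65.8%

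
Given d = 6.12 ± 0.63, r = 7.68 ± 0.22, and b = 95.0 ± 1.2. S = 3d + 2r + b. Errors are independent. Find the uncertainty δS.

2.28

For a sum/difference, combine absolute errors in quadrature:
  (3·δd)² = 3.57;  (2·δr)² = 0.194;  (δb)² = 1.44
δS = √(5.21) = 2.28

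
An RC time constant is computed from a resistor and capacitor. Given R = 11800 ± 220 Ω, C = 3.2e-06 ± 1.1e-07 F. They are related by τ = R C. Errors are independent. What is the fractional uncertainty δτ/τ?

0.0391

τ is a product of powers, so relative uncertainties combine in quadrature:
  (1·δR/R)² = (1×0.0186)² = 0.000348;  (1·δC/C)² = (1×0.0344)² = 0.00118
δτ/τ = √(0.00153) = 0.0391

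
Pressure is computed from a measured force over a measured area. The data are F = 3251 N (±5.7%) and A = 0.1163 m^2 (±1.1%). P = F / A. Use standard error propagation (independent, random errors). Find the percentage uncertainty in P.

5.81%

Since P is a product/quotient, work with relative uncertainties:
  (1·δF/F)² = (1×0.0570)² = 0.00325;  (-1·δA/A)² = (-1×0.0110)² = 0.000121
δP/P = √(0.00337) = 0.0581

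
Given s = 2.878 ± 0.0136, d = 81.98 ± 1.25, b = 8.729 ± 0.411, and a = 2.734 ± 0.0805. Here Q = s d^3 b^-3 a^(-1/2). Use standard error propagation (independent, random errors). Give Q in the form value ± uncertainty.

1442 ± 215

Since Q is a product/quotient, work with relative uncertainties:
  (1·δs/s)² = (1×0.00473)² = 2.23e-05;  (3·δd/d)² = (3×0.0152)² = 0.00209;  (-3·δb/b)² = (-3×0.0471)² = 0.0200;  (−½·δa/a)² = (-0.5×0.0294)² = 0.000217
δQ/Q = √(0.0223) = 0.149
Q = 1442, so δQ = 0.149 × 1442 = 215.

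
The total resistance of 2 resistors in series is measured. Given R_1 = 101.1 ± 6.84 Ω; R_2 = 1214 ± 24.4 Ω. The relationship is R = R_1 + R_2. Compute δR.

Each term contributes (cᵢ δxᵢ)² to (δR)²:
  (δR_1)² = 46.8;  (δR_2)² = 595
δR = √(642) = 25.3 Ω

25.3 Ω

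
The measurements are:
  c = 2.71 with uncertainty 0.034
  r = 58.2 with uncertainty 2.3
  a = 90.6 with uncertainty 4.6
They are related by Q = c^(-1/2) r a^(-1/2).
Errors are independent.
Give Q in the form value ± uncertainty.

Since Q is a product/quotient, work with relative uncertainties:
  (−½·δc/c)² = (-0.5×0.0125)² = 3.94e-05;  (1·δr/r)² = (1×0.0395)² = 0.00156;  (−½·δa/a)² = (-0.5×0.0508)² = 0.000644
δQ/Q = √(0.00225) = 0.0474
Q = 3.71, so δQ = 0.0474 × 3.71 = 0.176.

3.71 ± 0.176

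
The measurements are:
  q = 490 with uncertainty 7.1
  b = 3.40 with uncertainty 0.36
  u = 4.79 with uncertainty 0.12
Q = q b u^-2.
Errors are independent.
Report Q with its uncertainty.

Products/powers → add relative errors in quadrature, weighted by exponent:
  (1·δq/q)² = (1×0.0145)² = 0.000210;  (1·δb/b)² = (1×0.106)² = 0.0112;  (-2·δu/u)² = (-2×0.0251)² = 0.00251
δQ/Q = √(0.0139) = 0.118
Q = 72.6, so δQ = 0.118 × 72.6 = 8.57.

72.6 ± 8.57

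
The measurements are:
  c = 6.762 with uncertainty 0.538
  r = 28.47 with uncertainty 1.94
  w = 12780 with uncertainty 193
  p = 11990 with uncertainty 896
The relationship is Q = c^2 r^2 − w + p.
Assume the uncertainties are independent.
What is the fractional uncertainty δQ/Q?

Let h = c^2·r^2 = 37060. δh/h = √((2·δc/c)² + (2·δr/r)²) = √(0.0253 + 0.0186) = 0.210, so δh = 7760.
Q = h − w + p: δQ = √(δh² + δw² + δp²) = √(6.03e+07 + 37200 + 8.03e+05) = 7820
Q = 36270, so δQ/Q = 7820/36270 = 0.216.

0.216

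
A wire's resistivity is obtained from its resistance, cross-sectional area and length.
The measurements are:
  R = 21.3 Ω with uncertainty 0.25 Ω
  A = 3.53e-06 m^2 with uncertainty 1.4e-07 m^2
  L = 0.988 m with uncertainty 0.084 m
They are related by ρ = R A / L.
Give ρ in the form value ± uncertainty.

Since ρ is a product/quotient, work with relative uncertainties:
  (1·δR/R)² = (1×0.0117)² = 0.000138;  (1·δA/A)² = (1×0.0397)² = 0.00157;  (-1·δL/L)² = (-1×0.0850)² = 0.00723
δρ/ρ = √(0.00894) = 0.0945
ρ = 7.61e-05 Ω·m, so δρ = 0.0945 × 7.61e-05 = 7.2e-06 Ω·m.

(7.61 ± 0.720) × 10^-5 Ω·m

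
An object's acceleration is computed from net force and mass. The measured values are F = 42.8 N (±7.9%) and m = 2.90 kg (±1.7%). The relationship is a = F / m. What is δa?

1.19 m/s^2

Since a is a product/quotient, work with relative uncertainties:
  (1·δF/F)² = (1×0.0790)² = 0.00624;  (-1·δm/m)² = (-1×0.0170)² = 0.000289
δa/a = √(0.00653) = 0.0808
a = 14.8 m/s^2, so δa = 0.0808 × 14.8 = 1.19 m/s^2.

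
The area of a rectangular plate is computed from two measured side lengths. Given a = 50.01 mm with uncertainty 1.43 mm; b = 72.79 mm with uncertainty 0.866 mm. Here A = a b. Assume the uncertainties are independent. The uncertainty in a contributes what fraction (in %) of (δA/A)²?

(δA/A)² = (1·δa/a)² + (1·δb/b)²
  a term: (1×0.0286)² = 0.000818
  b term: (1×0.0119)² = 0.000142
Total = 0.000959. Share from a = 0.000818/0.000959 = 0.852.

85.2%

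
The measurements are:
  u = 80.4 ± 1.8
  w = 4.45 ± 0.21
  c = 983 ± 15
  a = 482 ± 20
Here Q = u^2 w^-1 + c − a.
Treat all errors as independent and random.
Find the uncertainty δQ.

97.7

Let p = u^2·w^-1 = 1450. δp/p = √((2·δu/u)² + (-1·δw/w)²) = √(0.00200 + 0.00223) = 0.0651, so δp = 94.5.
Q = p + c − a: δQ = √(δp² + δc² + δa²) = √(8930 + 225 + 400) = 97.7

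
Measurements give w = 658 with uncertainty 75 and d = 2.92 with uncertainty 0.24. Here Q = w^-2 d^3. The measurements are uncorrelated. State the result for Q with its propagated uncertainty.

For a monomial Q ∝ w^-2, d^3, fractional errors add in quadrature:
  (-2·δw/w)² = (-2×0.114)² = 0.0520;  (3·δd/d)² = (3×0.0822)² = 0.0608
δQ/Q = √(0.113) = 0.336
Q = 5.75e-05, so δQ = 0.336 × 5.75e-05 = 1.93e-05.

(5.75 ± 1.93) × 10^-5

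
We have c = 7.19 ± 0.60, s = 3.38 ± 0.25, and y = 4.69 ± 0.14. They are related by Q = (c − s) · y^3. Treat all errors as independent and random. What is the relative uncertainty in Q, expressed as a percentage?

Let u = c − s = 3.81. δu = √(δc² + δs²) = √(0.360 + 0.0625) = 0.650, so δu/u = 0.171.
Q is then a monomial in u, y:
δQ/Q = √((δu/u)² + (3·δy/y)²) = √(0.0291 + 0.00802) = 0.193

19.3%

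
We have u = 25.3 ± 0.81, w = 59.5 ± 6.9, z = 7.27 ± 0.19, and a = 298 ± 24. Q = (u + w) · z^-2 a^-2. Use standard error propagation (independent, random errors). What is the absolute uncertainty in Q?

3.4e-06

Let h = u + w = 84.8. δh = √(δu² + δw²) = √(0.656 + 47.6) = 6.95, so δh/h = 0.0819.
Q is then a monomial in h, z, a:
δQ/Q = √((δh/h)² + (-2·δz/z)² + (-2·δa/a)²) = √(0.00671 + 0.00273 + 0.0259) = 0.188
Q = 1.81e-05, so δQ = 0.188 × 1.81e-05 = 3.4e-06.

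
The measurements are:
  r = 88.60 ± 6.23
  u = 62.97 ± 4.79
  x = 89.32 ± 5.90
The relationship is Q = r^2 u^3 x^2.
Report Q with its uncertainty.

(1.564 ± 0.467) × 10^13

Products/powers → add relative errors in quadrature, weighted by exponent:
  (2·δr/r)² = (2×0.0703)² = 0.0198;  (3·δu/u)² = (3×0.0761)² = 0.0521;  (2·δx/x)² = (2×0.0661)² = 0.0175
δQ/Q = √(0.0893) = 0.299
Q = 1.564e+13, so δQ = 0.299 × 1.564e+13 = 4.67e+12.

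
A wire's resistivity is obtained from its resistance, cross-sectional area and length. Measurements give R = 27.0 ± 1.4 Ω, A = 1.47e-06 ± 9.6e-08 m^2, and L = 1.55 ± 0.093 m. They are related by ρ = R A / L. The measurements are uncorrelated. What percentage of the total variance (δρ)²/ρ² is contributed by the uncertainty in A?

40.4%

(δρ/ρ)² = (1·δR/R)² + (1·δA/A)² + (-1·δL/L)²
  R term: (1×0.0519)² = 0.00269
  A term: (1×0.0653)² = 0.00426
  L term: (-1×0.0600)² = 0.00360
Total = 0.0106. Share from A = 0.00426/0.0106 = 0.404.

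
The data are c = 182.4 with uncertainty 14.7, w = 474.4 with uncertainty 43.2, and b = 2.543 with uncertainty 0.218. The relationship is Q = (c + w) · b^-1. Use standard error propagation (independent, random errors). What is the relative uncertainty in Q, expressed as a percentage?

Let u = c + w = 656.8. δu = √(δc² + δw²) = √(216 + 1870) = 45.6, so δu/u = 0.0695.
Q is then a monomial in u, b:
δQ/Q = √((δu/u)² + (-1·δb/b)²) = √(0.00483 + 0.00735) = 0.110

11.0%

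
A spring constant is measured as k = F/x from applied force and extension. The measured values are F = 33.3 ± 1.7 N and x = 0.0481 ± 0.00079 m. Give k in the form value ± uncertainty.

For a monomial k ∝ F, x^-1, fractional errors add in quadrature:
  (1·δF/F)² = (1×0.0511)² = 0.00261;  (-1·δx/x)² = (-1×0.0164)² = 0.000270
δk/k = √(0.00288) = 0.0536
k = 692 N/m, so δk = 0.0536 × 692 = 37.1 N/m.

692 ± 37.1 N/m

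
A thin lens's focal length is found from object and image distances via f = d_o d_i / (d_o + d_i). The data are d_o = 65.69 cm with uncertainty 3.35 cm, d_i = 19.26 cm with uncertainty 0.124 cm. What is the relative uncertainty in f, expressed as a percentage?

1.26%

∂f/∂d_o = (d_i/(d_o+d_i))² = 0.0514;  ∂f/∂d_i = (d_o/(d_o+d_i))² = 0.598
δf = √((∂f/∂d_o · δd_o)² + (∂f/∂d_i · δd_i)²) = √(0.0297 + 0.00550) = 0.187 cm
f = 14.89 cm, so δf/f = 0.187/14.89 = 0.0126.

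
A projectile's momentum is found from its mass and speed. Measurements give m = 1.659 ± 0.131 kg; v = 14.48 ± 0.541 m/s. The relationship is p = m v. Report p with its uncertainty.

24.02 ± 2.10 kg·m/s

Since p is a product/quotient, work with relative uncertainties:
  (1·δm/m)² = (1×0.0790)² = 0.00624;  (1·δv/v)² = (1×0.0374)² = 0.00140
δp/p = √(0.00763) = 0.0874
p = 24.02 kg·m/s, so δp = 0.0874 × 24.02 = 2.10 kg·m/s.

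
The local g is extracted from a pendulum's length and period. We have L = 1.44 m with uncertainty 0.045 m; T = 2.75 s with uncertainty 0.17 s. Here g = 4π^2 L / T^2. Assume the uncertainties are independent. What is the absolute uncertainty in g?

0.959 m/s^2

g is a product of powers, so relative uncertainties combine in quadrature:
  (1·δL/L)² = (1×0.0312)² = 0.000977;  (-2·δT/T)² = (-2×0.0618)² = 0.0153
δg/g = √(0.0163) = 0.128
g = 7.52 m/s^2, so δg = 0.128 × 7.52 = 0.959 m/s^2.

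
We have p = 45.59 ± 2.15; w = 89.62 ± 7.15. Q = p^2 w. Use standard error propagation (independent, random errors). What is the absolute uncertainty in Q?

23000

Q is a product of powers, so relative uncertainties combine in quadrature:
  (2·δp/p)² = (2×0.0472)² = 0.00890;  (1·δw/w)² = (1×0.0798)² = 0.00637
δQ/Q = √(0.0153) = 0.124
Q = 186300, so δQ = 0.124 × 186300 = 23000.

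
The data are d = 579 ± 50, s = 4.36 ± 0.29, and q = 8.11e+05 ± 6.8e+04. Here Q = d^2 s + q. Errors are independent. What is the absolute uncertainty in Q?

2.79e+05

Let p = d^2·s = 1.46e+06. δp/p = √((2·δd/d)² + (1·δs/s)²) = √(0.0298 + 0.00442) = 0.185, so δp = 2.71e+05.
Q = p + q: δQ = √(δp² + δq²) = √(7.32e+10 + 4.62e+09) = 2.79e+05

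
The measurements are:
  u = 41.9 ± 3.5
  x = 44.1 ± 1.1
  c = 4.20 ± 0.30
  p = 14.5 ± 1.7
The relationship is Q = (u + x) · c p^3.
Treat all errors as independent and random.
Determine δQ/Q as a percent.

36.1%

Let w = u + x = 86.0. δw = √(δu² + δx²) = √(12.2 + 1.21) = 3.67, so δw/w = 0.0427.
Q is then a monomial in w, c, p:
δQ/Q = √((δw/w)² + (1·δc/c)² + (3·δp/p)²) = √(0.00182 + 0.00510 + 0.124) = 0.361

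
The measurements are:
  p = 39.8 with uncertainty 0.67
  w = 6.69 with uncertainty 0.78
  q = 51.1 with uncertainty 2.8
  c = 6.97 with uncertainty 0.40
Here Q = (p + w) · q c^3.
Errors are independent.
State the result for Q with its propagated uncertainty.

(8.04 ± 1.46) × 10^5

Let u = p + w = 46.5. δu = √(δp² + δw²) = √(0.449 + 0.608) = 1.03, so δu/u = 0.0221.
Q is then a monomial in u, q, c:
δQ/Q = √((δu/u)² + (1·δq/q)² + (3·δc/c)²) = √(0.000489 + 0.00300 + 0.0296) = 0.182
Q = 8.04e+05, so δQ = 0.182 × 8.04e+05 = 1.46e+05.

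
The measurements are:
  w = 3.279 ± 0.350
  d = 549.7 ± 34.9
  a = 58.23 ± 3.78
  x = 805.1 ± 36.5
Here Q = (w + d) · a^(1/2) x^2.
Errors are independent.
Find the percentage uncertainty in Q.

11.5%

Let u = w + d = 553.0. δu = √(δw² + δd²) = √(0.122 + 1220) = 34.9, so δu/u = 0.0631.
Q is then a monomial in u, a, x:
δQ/Q = √((δu/u)² + (½·δa/a)² + (2·δx/x)²) = √(0.00398 + 0.00105 + 0.00822) = 0.115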